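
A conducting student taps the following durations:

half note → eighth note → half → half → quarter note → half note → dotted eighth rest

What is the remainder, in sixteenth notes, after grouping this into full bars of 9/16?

5

One bar of 9/16 = 9 sixteenth notes.
Express everything in sixteenth notes: half note = 8; eighth note = 2; half = 8; half = 8; quarter note = 4; half note = 8; dotted eighth rest = 3.
Sum: 8 + 2 + 8 + 8 + 4 + 8 + 3 = 41.
41 ÷ 9 = 4 complete bars with 5 sixteenth notes remaining.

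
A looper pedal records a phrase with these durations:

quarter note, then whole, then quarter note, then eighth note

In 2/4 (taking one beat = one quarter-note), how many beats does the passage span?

6.5

One quarter-note beat = 2 eighth notes.
In eighth notes: quarter note = 2; whole = 8; quarter note = 2; eighth note = 1.
Adding: 2 + 8 + 2 + 1 = 13.
13 ÷ 2 = 6.5 beats.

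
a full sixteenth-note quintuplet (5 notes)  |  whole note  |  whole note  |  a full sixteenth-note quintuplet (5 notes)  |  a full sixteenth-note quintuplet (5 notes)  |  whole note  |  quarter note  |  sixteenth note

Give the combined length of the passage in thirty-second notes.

130

Convert each value to thirty-second notes: a full sixteenth-note quintuplet (5 notes) (five quintuplet sixteenths span one quarter) = 8; whole note = 32; whole note = 32; a full sixteenth-note quintuplet (5 notes) (five quintuplet sixteenths span one quarter) = 8; a full sixteenth-note quintuplet (5 notes) (five quintuplet sixteenths span one quarter) = 8; whole note = 32; quarter note = 8; sixteenth note = 2.
Total: 8 + 32 + 32 + 8 + 8 + 32 + 8 + 2 = 130 thirty-second notes.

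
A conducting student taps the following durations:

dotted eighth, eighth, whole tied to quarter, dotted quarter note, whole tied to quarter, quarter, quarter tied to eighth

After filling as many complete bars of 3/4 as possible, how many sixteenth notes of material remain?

One bar of 3/4 = 12 sixteenth notes.
Each duration in sixteenth notes: dotted eighth = 3; eighth = 2; whole tied to quarter (whole + quarter) = 20; dotted quarter note = 6; whole tied to quarter (whole + quarter) = 20; quarter = 4; quarter tied to eighth (quarter + eighth) = 6.
Adding: 3 + 2 + 20 + 6 + 20 + 4 + 6 = 61.
61 ÷ 12 = 5 complete bars with 1 sixteenth note remaining.

1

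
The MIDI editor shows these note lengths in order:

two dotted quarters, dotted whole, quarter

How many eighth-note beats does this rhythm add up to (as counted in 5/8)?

One eighth-note beat = 2 sixteenth notes.
Express everything in sixteenth notes: dotted quarter = 6; dotted quarter = 6; dotted whole = 24; quarter = 4.
Altogether 6 + 6 + 24 + 4 = 40.
40 ÷ 2 = 20 beats.

20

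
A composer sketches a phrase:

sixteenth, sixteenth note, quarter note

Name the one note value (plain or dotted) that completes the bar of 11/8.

whole note

The bar of 11/8 = 22 sixteenth notes.
Convert each value to sixteenth notes: sixteenth = 1; sixteenth note = 1; quarter note = 4.
Sum: 1 + 1 + 4 = 6.
Remaining: 22 − 6 = 16 sixteenth notes, which is a whole note.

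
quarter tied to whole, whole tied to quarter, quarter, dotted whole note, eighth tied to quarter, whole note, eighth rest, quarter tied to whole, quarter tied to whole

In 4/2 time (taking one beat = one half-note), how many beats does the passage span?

One half-note beat = 4 eighth notes.
In eighth notes: quarter tied to whole (quarter + whole) = 10; whole tied to quarter (whole + quarter) = 10; quarter = 2; dotted whole note = 12; eighth tied to quarter (eighth + quarter) = 3; whole note = 8; eighth rest = 1; quarter tied to whole (quarter + whole) = 10; quarter tied to whole (quarter + whole) = 10.
Total: 10 + 10 + 2 + 12 + 3 + 8 + 1 + 10 + 10 = 66.
66 ÷ 4 = 16.5 beats.

16.5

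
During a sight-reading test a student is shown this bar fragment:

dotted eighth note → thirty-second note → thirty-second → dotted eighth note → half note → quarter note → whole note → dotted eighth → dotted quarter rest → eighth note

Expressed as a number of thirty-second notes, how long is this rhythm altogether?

In thirty-second notes: dotted eighth note = 6; thirty-second note = 1; thirty-second = 1; dotted eighth note = 6; half note = 16; quarter note = 8; whole note = 32; dotted eighth = 6; dotted quarter rest = 12; eighth note = 4.
Altogether 6 + 1 + 1 + 6 + 16 + 8 + 32 + 6 + 12 + 4 = 92 thirty-second notes.

92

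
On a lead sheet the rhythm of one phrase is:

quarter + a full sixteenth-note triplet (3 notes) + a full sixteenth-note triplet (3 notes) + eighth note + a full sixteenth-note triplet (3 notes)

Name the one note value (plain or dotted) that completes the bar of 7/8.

The bar of 7/8 = 7 eighth notes.
In eighth notes: quarter = 2; a full sixteenth-note triplet (3 notes) (three triplet sixteenths span one eighth) = 1; a full sixteenth-note triplet (3 notes) (three triplet sixteenths span one eighth) = 1; eighth note = 1; a full sixteenth-note triplet (3 notes) (three triplet sixteenths span one eighth) = 1.
Total: 2 + 1 + 1 + 1 + 1 = 6.
Remaining: 7 − 6 = 1 eighth note, which is a eighth note.

eighth note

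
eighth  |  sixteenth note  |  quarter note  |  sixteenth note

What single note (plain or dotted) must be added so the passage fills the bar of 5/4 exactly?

dotted half note

The bar of 5/4 = 20 sixteenth notes.
Convert each value to sixteenth notes: eighth = 2; sixteenth note = 1; quarter note = 4; sixteenth note = 1.
Total: 2 + 1 + 4 + 1 = 8.
Remaining: 20 − 8 = 12 sixteenth notes, which is a dotted half note.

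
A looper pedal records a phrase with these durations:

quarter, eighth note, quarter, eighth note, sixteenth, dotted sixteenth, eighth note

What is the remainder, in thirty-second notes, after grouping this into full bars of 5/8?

13

One bar of 5/8 = 20 thirty-second notes.
Express everything in thirty-second notes: quarter = 8; eighth note = 4; quarter = 8; eighth note = 4; sixteenth = 2; dotted sixteenth = 3; eighth note = 4.
Total: 8 + 4 + 8 + 4 + 2 + 3 + 4 = 33.
33 ÷ 20 = 1 complete bar with 13 thirty-second notes remaining.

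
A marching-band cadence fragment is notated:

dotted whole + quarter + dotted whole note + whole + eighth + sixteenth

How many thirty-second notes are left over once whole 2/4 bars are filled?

One bar of 2/4 = 8 sixteenth notes.
Working in sixteenth notes: dotted whole = 24; quarter = 4; dotted whole note = 24; whole = 16; eighth = 2; sixteenth = 1.
Altogether 24 + 4 + 24 + 16 + 2 + 1 = 71.
71 ÷ 8 = 8 complete bars with 7 sixteenth notes remaining = 14 thirty-second notes.

14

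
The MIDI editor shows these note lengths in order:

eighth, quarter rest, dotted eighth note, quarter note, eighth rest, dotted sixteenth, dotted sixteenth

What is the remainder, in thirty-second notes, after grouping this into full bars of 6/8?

12

One bar of 6/8 = 24 thirty-second notes.
Working in thirty-second notes: eighth = 4; quarter rest = 8; dotted eighth note = 6; quarter note = 8; eighth rest = 4; dotted sixteenth = 3; dotted sixteenth = 3.
Adding: 4 + 8 + 6 + 8 + 4 + 3 + 3 = 36.
36 ÷ 24 = 1 complete bar with 12 thirty-second notes remaining.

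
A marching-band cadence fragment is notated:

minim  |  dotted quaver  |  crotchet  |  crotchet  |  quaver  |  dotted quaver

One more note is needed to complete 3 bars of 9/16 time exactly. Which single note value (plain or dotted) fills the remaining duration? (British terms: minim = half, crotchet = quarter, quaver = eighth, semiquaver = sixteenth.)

dotted eighth note

3 bars of 9/16 = 27 sixteenth notes.
Working in sixteenth notes: minim = 8; dotted quaver = 3; crotchet = 4; crotchet = 4; quaver = 2; dotted quaver = 3.
Altogether 8 + 3 + 4 + 4 + 2 + 3 = 24.
Remaining: 27 − 24 = 3 sixteenth notes, which is a dotted eighth note.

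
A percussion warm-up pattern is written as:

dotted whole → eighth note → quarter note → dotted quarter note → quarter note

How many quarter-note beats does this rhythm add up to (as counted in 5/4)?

One quarter-note beat = 2 eighth notes.
Each duration in eighth notes: dotted whole = 12; eighth note = 1; quarter note = 2; dotted quarter note = 3; quarter note = 2.
Adding: 12 + 1 + 2 + 3 + 2 = 20.
20 ÷ 2 = 10 beats.

10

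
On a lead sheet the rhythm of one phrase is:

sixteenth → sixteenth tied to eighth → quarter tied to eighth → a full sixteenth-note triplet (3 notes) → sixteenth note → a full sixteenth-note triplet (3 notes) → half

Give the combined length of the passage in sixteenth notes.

23

Convert each value to sixteenth notes: sixteenth = 1; sixteenth tied to eighth (sixteenth + eighth) = 3; quarter tied to eighth (quarter + eighth) = 6; a full sixteenth-note triplet (3 notes) (three triplet sixteenths span one eighth) = 2; sixteenth note = 1; a full sixteenth-note triplet (3 notes) (three triplet sixteenths span one eighth) = 2; half = 8.
Adding: 1 + 3 + 6 + 2 + 1 + 2 + 8 = 23 sixteenth notes.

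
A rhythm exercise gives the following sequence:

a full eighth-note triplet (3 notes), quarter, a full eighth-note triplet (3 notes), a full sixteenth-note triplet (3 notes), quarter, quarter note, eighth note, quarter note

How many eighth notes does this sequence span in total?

14

In eighth notes: a full eighth-note triplet (3 notes) (three triplet eighths span one quarter) = 2; quarter = 2; a full eighth-note triplet (3 notes) (three triplet eighths span one quarter) = 2; a full sixteenth-note triplet (3 notes) (three triplet sixteenths span one eighth) = 1; quarter = 2; quarter note = 2; eighth note = 1; quarter note = 2.
Total: 2 + 2 + 2 + 1 + 2 + 2 + 1 + 2 = 14 eighth notes.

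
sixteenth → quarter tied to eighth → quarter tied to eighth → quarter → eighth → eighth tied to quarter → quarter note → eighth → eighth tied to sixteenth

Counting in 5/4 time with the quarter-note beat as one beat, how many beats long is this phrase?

One quarter-note beat = 4 sixteenth notes.
Each duration in sixteenth notes: sixteenth = 1; quarter tied to eighth (quarter + eighth) = 6; quarter tied to eighth (quarter + eighth) = 6; quarter = 4; eighth = 2; eighth tied to quarter (eighth + quarter) = 6; quarter note = 4; eighth = 2; eighth tied to sixteenth (eighth + sixteenth) = 3.
Adding: 1 + 6 + 6 + 4 + 2 + 6 + 4 + 2 + 3 = 34.
34 ÷ 4 = 8.5 beats.

8.5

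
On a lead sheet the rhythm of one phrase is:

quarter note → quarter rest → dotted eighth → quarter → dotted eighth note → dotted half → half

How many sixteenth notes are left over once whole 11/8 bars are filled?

16

One bar of 11/8 = 22 sixteenth notes.
Express everything in sixteenth notes: quarter note = 4; quarter rest = 4; dotted eighth = 3; quarter = 4; dotted eighth note = 3; dotted half = 12; half = 8.
Sum: 4 + 4 + 3 + 4 + 3 + 12 + 8 = 38.
38 ÷ 22 = 1 complete bar with 16 sixteenth notes remaining.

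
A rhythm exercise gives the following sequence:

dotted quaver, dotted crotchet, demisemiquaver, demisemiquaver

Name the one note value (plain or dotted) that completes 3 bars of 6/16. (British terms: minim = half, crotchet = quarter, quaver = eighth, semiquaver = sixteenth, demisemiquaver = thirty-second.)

3 bars of 6/16 = 36 thirty-second notes.
Working in thirty-second notes: dotted quaver = 6; dotted crotchet = 12; demisemiquaver = 1; demisemiquaver = 1.
Altogether 6 + 12 + 1 + 1 = 20.
Remaining: 36 − 20 = 16 thirty-second notes, which is a half note.

half note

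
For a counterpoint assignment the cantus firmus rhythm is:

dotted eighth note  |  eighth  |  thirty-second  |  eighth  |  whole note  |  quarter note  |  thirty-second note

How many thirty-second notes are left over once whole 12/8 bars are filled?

One bar of 12/8 = 48 thirty-second notes.
Working in thirty-second notes: dotted eighth note = 6; eighth = 4; thirty-second = 1; eighth = 4; whole note = 32; quarter note = 8; thirty-second note = 1.
Altogether 6 + 4 + 1 + 4 + 32 + 8 + 1 = 56.
56 ÷ 48 = 1 complete bar with 8 thirty-second notes remaining.

8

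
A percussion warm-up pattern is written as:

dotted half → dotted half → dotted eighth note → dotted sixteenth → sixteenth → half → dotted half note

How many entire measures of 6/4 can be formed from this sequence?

2

One bar of 6/4 = 48 thirty-second notes.
Express everything in thirty-second notes: dotted half = 24; dotted half = 24; dotted eighth note = 6; dotted sixteenth = 3; sixteenth = 2; half = 16; dotted half note = 24.
Total: 24 + 24 + 6 + 3 + 2 + 16 + 24 = 99.
99 ÷ 48 = 2 complete bars with 3 left over.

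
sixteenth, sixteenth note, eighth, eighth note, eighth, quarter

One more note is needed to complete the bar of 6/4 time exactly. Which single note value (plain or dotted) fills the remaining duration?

dotted half note

The bar of 6/4 = 24 sixteenth notes.
In sixteenth notes: sixteenth = 1; sixteenth note = 1; eighth = 2; eighth note = 2; eighth = 2; quarter = 4.
Total: 1 + 1 + 2 + 2 + 2 + 4 = 12.
Remaining: 24 − 12 = 12 sixteenth notes, which is a dotted half note.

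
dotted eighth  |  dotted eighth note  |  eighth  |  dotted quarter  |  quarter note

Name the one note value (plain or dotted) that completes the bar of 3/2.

The bar of 3/2 = 24 sixteenth notes.
Working in sixteenth notes: dotted eighth = 3; dotted eighth note = 3; eighth = 2; dotted quarter = 6; quarter note = 4.
Sum: 3 + 3 + 2 + 6 + 4 = 18.
Remaining: 24 − 18 = 6 sixteenth notes, which is a dotted quarter note.

dotted quarter note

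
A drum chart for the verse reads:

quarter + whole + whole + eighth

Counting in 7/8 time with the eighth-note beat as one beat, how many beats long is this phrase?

19

One eighth-note beat = 2 sixteenth notes.
In sixteenth notes: quarter = 4; whole = 16; whole = 16; eighth = 2.
Adding: 4 + 16 + 16 + 2 = 38.
38 ÷ 2 = 19 beats.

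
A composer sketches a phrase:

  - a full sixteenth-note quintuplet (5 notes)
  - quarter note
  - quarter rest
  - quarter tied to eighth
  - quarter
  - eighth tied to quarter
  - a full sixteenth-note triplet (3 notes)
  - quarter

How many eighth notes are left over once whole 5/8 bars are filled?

One bar of 5/8 = 5 eighth notes.
In eighth notes: a full sixteenth-note quintuplet (5 notes) (five quintuplet sixteenths span one quarter) = 2; quarter note = 2; quarter rest = 2; quarter tied to eighth (quarter + eighth) = 3; quarter = 2; eighth tied to quarter (eighth + quarter) = 3; a full sixteenth-note triplet (3 notes) (three triplet sixteenths span one eighth) = 1; quarter = 2.
Total: 2 + 2 + 2 + 3 + 2 + 3 + 1 + 2 = 17.
17 ÷ 5 = 3 complete bars with 2 eighth notes remaining.

2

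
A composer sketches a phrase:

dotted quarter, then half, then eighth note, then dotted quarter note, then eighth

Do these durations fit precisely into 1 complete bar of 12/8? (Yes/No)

Yes

One bar of 12/8 = 12 eighth notes.
Each duration in eighth notes: dotted quarter = 3; half = 4; eighth note = 1; dotted quarter note = 3; eighth = 1.
Total: 3 + 4 + 1 + 3 + 1 = 12.
12 equals 12, so the answer is Yes.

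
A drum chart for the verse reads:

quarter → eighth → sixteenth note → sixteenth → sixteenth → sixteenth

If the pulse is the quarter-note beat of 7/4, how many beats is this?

One quarter-note beat = 4 sixteenth notes.
Express everything in sixteenth notes: quarter = 4; eighth = 2; sixteenth note = 1; sixteenth = 1; sixteenth = 1; sixteenth = 1.
Sum: 4 + 2 + 1 + 1 + 1 + 1 = 10.
10 ÷ 4 = 2.5 beats.

2.5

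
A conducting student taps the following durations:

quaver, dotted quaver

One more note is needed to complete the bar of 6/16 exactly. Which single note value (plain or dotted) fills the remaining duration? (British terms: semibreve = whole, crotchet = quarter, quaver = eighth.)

The bar of 6/16 = 6 sixteenth notes.
Express everything in sixteenth notes: quaver = 2; dotted quaver = 3.
Adding: 2 + 3 = 5.
Remaining: 6 − 5 = 1 sixteenth note, which is a sixteenth note.

sixteenth note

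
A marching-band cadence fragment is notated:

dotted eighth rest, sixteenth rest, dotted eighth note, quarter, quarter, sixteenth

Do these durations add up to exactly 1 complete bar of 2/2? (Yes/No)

One bar of 2/2 = 16 sixteenth notes.
Working in sixteenth notes: dotted eighth rest = 3; sixteenth rest = 1; dotted eighth note = 3; quarter = 4; quarter = 4; sixteenth = 1.
Altogether 3 + 1 + 3 + 4 + 4 + 1 = 16.
16 equals 16, so the answer is Yes.

Yes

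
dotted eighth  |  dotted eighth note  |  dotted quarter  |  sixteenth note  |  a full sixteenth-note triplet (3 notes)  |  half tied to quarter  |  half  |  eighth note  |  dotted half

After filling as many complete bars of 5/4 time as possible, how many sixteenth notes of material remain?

9

One bar of 5/4 = 20 sixteenth notes.
Convert each value to sixteenth notes: dotted eighth = 3; dotted eighth note = 3; dotted quarter = 6; sixteenth note = 1; a full sixteenth-note triplet (3 notes) (three triplet sixteenths span one eighth) = 2; half tied to quarter (half + quarter) = 12; half = 8; eighth note = 2; dotted half = 12.
Adding: 3 + 3 + 6 + 1 + 2 + 12 + 8 + 2 + 12 = 49.
49 ÷ 20 = 2 complete bars with 9 sixteenth notes remaining.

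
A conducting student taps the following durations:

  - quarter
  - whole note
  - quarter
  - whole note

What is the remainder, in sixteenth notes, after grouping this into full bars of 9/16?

4

One bar of 9/16 = 9 sixteenth notes.
Express everything in sixteenth notes: quarter = 4; whole note = 16; quarter = 4; whole note = 16.
Total: 4 + 16 + 4 + 16 = 40.
40 ÷ 9 = 4 complete bars with 4 sixteenth notes remaining.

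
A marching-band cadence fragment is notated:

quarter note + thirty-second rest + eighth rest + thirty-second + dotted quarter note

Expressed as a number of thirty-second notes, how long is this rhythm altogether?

Each duration in thirty-second notes: quarter note = 8; thirty-second rest = 1; eighth rest = 4; thirty-second = 1; dotted quarter note = 12.
Total: 8 + 1 + 4 + 1 + 12 = 26 thirty-second notes.

26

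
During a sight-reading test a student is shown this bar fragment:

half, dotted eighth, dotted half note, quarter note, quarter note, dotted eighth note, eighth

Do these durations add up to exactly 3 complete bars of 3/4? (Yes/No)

One bar of 3/4 = 12 sixteenth notes, so 3 bars = 36.
Each duration in sixteenth notes: half = 8; dotted eighth = 3; dotted half note = 12; quarter note = 4; quarter note = 4; dotted eighth note = 3; eighth = 2.
Total: 8 + 3 + 12 + 4 + 4 + 3 + 2 = 36.
36 equals 36, so the answer is Yes.

Yes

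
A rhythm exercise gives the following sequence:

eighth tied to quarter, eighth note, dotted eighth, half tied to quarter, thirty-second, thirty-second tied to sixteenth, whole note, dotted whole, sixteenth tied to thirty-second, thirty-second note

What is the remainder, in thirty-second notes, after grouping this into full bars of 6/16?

2

One bar of 6/16 = 12 thirty-second notes.
In thirty-second notes: eighth tied to quarter (eighth + quarter) = 12; eighth note = 4; dotted eighth = 6; half tied to quarter (half + quarter) = 24; thirty-second = 1; thirty-second tied to sixteenth (thirty-second + sixteenth) = 3; whole note = 32; dotted whole = 48; sixteenth tied to thirty-second (sixteenth + thirty-second) = 3; thirty-second note = 1.
Adding: 12 + 4 + 6 + 24 + 1 + 3 + 32 + 48 + 3 + 1 = 134.
134 ÷ 12 = 11 complete bars with 2 thirty-second notes remaining.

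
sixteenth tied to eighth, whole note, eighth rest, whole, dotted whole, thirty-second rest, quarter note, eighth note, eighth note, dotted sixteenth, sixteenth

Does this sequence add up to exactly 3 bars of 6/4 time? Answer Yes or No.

One bar of 6/4 = 48 thirty-second notes, so 3 bars = 144.
Express everything in thirty-second notes: sixteenth tied to eighth (sixteenth + eighth) = 6; whole note = 32; eighth rest = 4; whole = 32; dotted whole = 48; thirty-second rest = 1; quarter note = 8; eighth note = 4; eighth note = 4; dotted sixteenth = 3; sixteenth = 2.
Sum: 6 + 32 + 4 + 32 + 48 + 1 + 8 + 4 + 4 + 3 + 2 = 144.
144 equals 144, so the answer is Yes.

Yes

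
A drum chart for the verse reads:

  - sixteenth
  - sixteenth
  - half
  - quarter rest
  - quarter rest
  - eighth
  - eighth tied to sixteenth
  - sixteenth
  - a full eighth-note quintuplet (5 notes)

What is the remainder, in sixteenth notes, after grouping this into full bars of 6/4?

8

One bar of 6/4 = 24 sixteenth notes.
Working in sixteenth notes: sixteenth = 1; sixteenth = 1; half = 8; quarter rest = 4; quarter rest = 4; eighth = 2; eighth tied to sixteenth (eighth + sixteenth) = 3; sixteenth = 1; a full eighth-note quintuplet (5 notes) (five quintuplet eighths span one half) = 8.
Adding: 1 + 1 + 8 + 4 + 4 + 2 + 3 + 1 + 8 = 32.
32 ÷ 24 = 1 complete bar with 8 sixteenth notes remaining.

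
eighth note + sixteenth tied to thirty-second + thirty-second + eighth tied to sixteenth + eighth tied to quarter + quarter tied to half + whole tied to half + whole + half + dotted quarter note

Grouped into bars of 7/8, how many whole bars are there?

One bar of 7/8 = 28 thirty-second notes.
In thirty-second notes: eighth note = 4; sixteenth tied to thirty-second (sixteenth + thirty-second) = 3; thirty-second = 1; eighth tied to sixteenth (eighth + sixteenth) = 6; eighth tied to quarter (eighth + quarter) = 12; quarter tied to half (quarter + half) = 24; whole tied to half (whole + half) = 48; whole = 32; half = 16; dotted quarter note = 12.
Total: 4 + 3 + 1 + 6 + 12 + 24 + 48 + 32 + 16 + 12 = 158.
158 ÷ 28 = 5 complete bars with 18 left over.

5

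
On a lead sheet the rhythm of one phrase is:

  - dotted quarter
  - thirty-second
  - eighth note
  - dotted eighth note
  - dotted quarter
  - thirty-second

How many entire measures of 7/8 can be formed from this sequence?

One bar of 7/8 = 28 thirty-second notes.
Express everything in thirty-second notes: dotted quarter = 12; thirty-second = 1; eighth note = 4; dotted eighth note = 6; dotted quarter = 12; thirty-second = 1.
Sum: 12 + 1 + 4 + 6 + 12 + 1 = 36.
36 ÷ 28 = 1 complete bar with 8 left over.

1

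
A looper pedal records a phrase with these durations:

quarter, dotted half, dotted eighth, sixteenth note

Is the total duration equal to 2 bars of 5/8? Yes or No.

Yes

One bar of 5/8 = 10 sixteenth notes, so 2 bars = 20.
Working in sixteenth notes: quarter = 4; dotted half = 12; dotted eighth = 3; sixteenth note = 1.
Altogether 4 + 12 + 3 + 1 = 20.
20 equals 20, so the answer is Yes.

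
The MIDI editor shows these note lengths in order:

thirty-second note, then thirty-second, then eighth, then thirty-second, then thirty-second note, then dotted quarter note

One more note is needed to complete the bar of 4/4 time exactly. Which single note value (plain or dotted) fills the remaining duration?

The bar of 4/4 = 32 thirty-second notes.
Working in thirty-second notes: thirty-second note = 1; thirty-second = 1; eighth = 4; thirty-second = 1; thirty-second note = 1; dotted quarter note = 12.
Adding: 1 + 1 + 4 + 1 + 1 + 12 = 20.
Remaining: 32 − 20 = 12 thirty-second notes, which is a dotted quarter note.

dotted quarter note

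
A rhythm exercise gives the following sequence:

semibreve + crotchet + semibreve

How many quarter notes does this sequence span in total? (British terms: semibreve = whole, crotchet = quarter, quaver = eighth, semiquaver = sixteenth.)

9

In quarter notes: semibreve = 4; crotchet = 1; semibreve = 4.
Total: 4 + 1 + 4 = 9 quarter notes.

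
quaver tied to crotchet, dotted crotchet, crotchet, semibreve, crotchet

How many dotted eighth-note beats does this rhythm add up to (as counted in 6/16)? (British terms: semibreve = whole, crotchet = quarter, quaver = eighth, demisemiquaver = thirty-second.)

One dotted eighth-note beat = 3 sixteenth notes.
In sixteenth notes: quaver tied to crotchet (quaver + crotchet) = 6; dotted crotchet = 6; crotchet = 4; semibreve = 16; crotchet = 4.
Adding: 6 + 6 + 4 + 16 + 4 = 36.
36 ÷ 3 = 12 beats.

12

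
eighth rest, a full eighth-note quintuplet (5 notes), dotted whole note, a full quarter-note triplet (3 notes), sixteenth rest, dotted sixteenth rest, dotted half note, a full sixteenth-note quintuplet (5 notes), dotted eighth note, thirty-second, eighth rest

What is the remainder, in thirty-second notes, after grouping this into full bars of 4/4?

One bar of 4/4 = 32 thirty-second notes.
Each duration in thirty-second notes: eighth rest = 4; a full eighth-note quintuplet (5 notes) (five quintuplet eighths span one half) = 16; dotted whole note = 48; a full quarter-note triplet (3 notes) (three triplet quarters span one half) = 16; sixteenth rest = 2; dotted sixteenth rest = 3; dotted half note = 24; a full sixteenth-note quintuplet (5 notes) (five quintuplet sixteenths span one quarter) = 8; dotted eighth note = 6; thirty-second = 1; eighth rest = 4.
Altogether 4 + 16 + 48 + 16 + 2 + 3 + 24 + 8 + 6 + 1 + 4 = 132.
132 ÷ 32 = 4 complete bars with 4 thirty-second notes remaining.

4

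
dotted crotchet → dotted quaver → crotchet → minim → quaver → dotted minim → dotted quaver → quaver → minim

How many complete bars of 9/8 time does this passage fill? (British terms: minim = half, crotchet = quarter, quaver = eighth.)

One bar of 9/8 = 18 sixteenth notes.
Express everything in sixteenth notes: dotted crotchet = 6; dotted quaver = 3; crotchet = 4; minim = 8; quaver = 2; dotted minim = 12; dotted quaver = 3; quaver = 2; minim = 8.
Altogether 6 + 3 + 4 + 8 + 2 + 12 + 3 + 2 + 8 = 48.
48 ÷ 18 = 2 complete bars with 12 left over.

2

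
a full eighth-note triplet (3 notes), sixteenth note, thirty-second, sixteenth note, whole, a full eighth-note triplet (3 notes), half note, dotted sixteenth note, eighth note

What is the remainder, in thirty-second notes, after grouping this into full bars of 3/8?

4

One bar of 3/8 = 12 thirty-second notes.
Working in thirty-second notes: a full eighth-note triplet (3 notes) (three triplet eighths span one quarter) = 8; sixteenth note = 2; thirty-second = 1; sixteenth note = 2; whole = 32; a full eighth-note triplet (3 notes) (three triplet eighths span one quarter) = 8; half note = 16; dotted sixteenth note = 3; eighth note = 4.
Adding: 8 + 2 + 1 + 2 + 32 + 8 + 16 + 3 + 4 = 76.
76 ÷ 12 = 6 complete bars with 4 thirty-second notes remaining.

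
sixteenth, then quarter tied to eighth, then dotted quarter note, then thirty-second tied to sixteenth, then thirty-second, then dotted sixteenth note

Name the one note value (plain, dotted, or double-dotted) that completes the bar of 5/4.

The bar of 5/4 = 40 thirty-second notes.
In thirty-second notes: sixteenth = 2; quarter tied to eighth (quarter + eighth) = 12; dotted quarter note = 12; thirty-second tied to sixteenth (thirty-second + sixteenth) = 3; thirty-second = 1; dotted sixteenth note = 3.
Total: 2 + 12 + 12 + 3 + 1 + 3 = 33.
Remaining: 40 − 33 = 7 thirty-second notes, which is a double-dotted eighth note.

double-dotted eighth note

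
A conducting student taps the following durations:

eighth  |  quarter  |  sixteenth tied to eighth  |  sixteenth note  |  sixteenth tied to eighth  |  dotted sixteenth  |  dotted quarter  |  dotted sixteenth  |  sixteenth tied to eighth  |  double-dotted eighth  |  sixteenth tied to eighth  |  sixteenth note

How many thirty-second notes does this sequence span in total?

65

Working in thirty-second notes: eighth = 4; quarter = 8; sixteenth tied to eighth (sixteenth + eighth) = 6; sixteenth note = 2; sixteenth tied to eighth (sixteenth + eighth) = 6; dotted sixteenth = 3; dotted quarter = 12; dotted sixteenth = 3; sixteenth tied to eighth (sixteenth + eighth) = 6; double-dotted eighth = 7; sixteenth tied to eighth (sixteenth + eighth) = 6; sixteenth note = 2.
Total: 4 + 8 + 6 + 2 + 6 + 3 + 12 + 3 + 6 + 7 + 6 + 2 = 65 thirty-second notes.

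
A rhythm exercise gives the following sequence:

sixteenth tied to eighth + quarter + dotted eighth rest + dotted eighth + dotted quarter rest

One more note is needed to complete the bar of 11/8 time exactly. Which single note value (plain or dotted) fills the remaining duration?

dotted eighth note

The bar of 11/8 = 22 sixteenth notes.
Convert each value to sixteenth notes: sixteenth tied to eighth (sixteenth + eighth) = 3; quarter = 4; dotted eighth rest = 3; dotted eighth = 3; dotted quarter rest = 6.
Total: 3 + 4 + 3 + 3 + 6 = 19.
Remaining: 22 − 19 = 3 sixteenth notes, which is a dotted eighth note.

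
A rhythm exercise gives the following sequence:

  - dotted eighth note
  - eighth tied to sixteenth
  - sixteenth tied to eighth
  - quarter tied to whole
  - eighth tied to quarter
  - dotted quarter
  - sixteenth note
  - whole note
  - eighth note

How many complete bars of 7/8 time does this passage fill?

One bar of 7/8 = 14 sixteenth notes.
In sixteenth notes: dotted eighth note = 3; eighth tied to sixteenth (eighth + sixteenth) = 3; sixteenth tied to eighth (sixteenth + eighth) = 3; quarter tied to whole (quarter + whole) = 20; eighth tied to quarter (eighth + quarter) = 6; dotted quarter = 6; sixteenth note = 1; whole note = 16; eighth note = 2.
Adding: 3 + 3 + 3 + 20 + 6 + 6 + 1 + 16 + 2 = 60.
60 ÷ 14 = 4 complete bars with 4 left over.

4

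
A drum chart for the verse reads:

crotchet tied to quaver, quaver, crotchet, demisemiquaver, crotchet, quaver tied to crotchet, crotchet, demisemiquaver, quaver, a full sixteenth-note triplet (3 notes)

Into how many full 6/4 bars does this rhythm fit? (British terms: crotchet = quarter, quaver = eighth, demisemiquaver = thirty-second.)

One bar of 6/4 = 48 thirty-second notes.
Convert each value to thirty-second notes: crotchet tied to quaver (crotchet + quaver) = 12; quaver = 4; crotchet = 8; demisemiquaver = 1; crotchet = 8; quaver tied to crotchet (quaver + crotchet) = 12; crotchet = 8; demisemiquaver = 1; quaver = 4; a full sixteenth-note triplet (3 notes) (three triplet sixteenths span one eighth) = 4.
Total: 12 + 4 + 8 + 1 + 8 + 12 + 8 + 1 + 4 + 4 = 62.
62 ÷ 48 = 1 complete bar with 14 left over.

1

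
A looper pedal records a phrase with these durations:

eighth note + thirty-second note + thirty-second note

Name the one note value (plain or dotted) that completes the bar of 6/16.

dotted eighth note

The bar of 6/16 = 12 thirty-second notes.
Working in thirty-second notes: eighth note = 4; thirty-second note = 1; thirty-second note = 1.
Sum: 4 + 1 + 1 = 6.
Remaining: 12 − 6 = 6 thirty-second notes, which is a dotted eighth note.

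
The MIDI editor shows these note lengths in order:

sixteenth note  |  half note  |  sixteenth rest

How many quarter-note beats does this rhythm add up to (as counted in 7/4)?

2.5

One quarter-note beat = 4 sixteenth notes.
Convert each value to sixteenth notes: sixteenth note = 1; half note = 8; sixteenth rest = 1.
Sum: 1 + 8 + 1 = 10.
10 ÷ 4 = 2.5 beats.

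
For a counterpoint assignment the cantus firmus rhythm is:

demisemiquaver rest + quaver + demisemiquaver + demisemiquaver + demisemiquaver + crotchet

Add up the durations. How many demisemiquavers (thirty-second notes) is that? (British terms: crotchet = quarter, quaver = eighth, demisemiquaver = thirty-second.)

16

Convert each value to thirty-second notes: demisemiquaver rest = 1; quaver = 4; demisemiquaver = 1; demisemiquaver = 1; demisemiquaver = 1; crotchet = 8.
Sum: 1 + 4 + 1 + 1 + 1 + 8 = 16 thirty-second notes.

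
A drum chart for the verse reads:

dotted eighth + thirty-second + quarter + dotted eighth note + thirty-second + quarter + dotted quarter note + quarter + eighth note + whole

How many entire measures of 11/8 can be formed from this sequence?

One bar of 11/8 = 44 thirty-second notes.
Convert each value to thirty-second notes: dotted eighth = 6; thirty-second = 1; quarter = 8; dotted eighth note = 6; thirty-second = 1; quarter = 8; dotted quarter note = 12; quarter = 8; eighth note = 4; whole = 32.
Altogether 6 + 1 + 8 + 6 + 1 + 8 + 12 + 8 + 4 + 32 = 86.
86 ÷ 44 = 1 complete bar with 42 left over.

1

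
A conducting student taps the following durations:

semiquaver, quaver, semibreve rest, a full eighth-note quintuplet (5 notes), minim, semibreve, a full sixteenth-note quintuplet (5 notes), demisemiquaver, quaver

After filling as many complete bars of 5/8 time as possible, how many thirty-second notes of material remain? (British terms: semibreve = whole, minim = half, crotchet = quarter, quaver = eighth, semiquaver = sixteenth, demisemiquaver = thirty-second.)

15

One bar of 5/8 = 20 thirty-second notes.
In thirty-second notes: semiquaver = 2; quaver = 4; semibreve rest = 32; a full eighth-note quintuplet (5 notes) (five quintuplet eighths span one half) = 16; minim = 16; semibreve = 32; a full sixteenth-note quintuplet (5 notes) (five quintuplet sixteenths span one quarter) = 8; demisemiquaver = 1; quaver = 4.
Altogether 2 + 4 + 32 + 16 + 16 + 32 + 8 + 1 + 4 = 115.
115 ÷ 20 = 5 complete bars with 15 thirty-second notes remaining.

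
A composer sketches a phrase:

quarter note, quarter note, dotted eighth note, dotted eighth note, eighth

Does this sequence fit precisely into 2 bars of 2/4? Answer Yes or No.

Yes

One bar of 2/4 = 8 sixteenth notes, so 2 bars = 16.
Convert each value to sixteenth notes: quarter note = 4; quarter note = 4; dotted eighth note = 3; dotted eighth note = 3; eighth = 2.
Sum: 4 + 4 + 3 + 3 + 2 = 16.
16 equals 16, so the answer is Yes.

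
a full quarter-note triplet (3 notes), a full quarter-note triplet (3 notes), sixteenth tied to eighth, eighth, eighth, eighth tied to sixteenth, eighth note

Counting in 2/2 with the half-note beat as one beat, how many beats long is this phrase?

One half-note beat = 8 sixteenth notes.
Convert each value to sixteenth notes: a full quarter-note triplet (3 notes) (three triplet quarters span one half) = 8; a full quarter-note triplet (3 notes) (three triplet quarters span one half) = 8; sixteenth tied to eighth (sixteenth + eighth) = 3; eighth = 2; eighth = 2; eighth tied to sixteenth (eighth + sixteenth) = 3; eighth note = 2.
Altogether 8 + 8 + 3 + 2 + 2 + 3 + 2 = 28.
28 ÷ 8 = 3.5 beats.

3.5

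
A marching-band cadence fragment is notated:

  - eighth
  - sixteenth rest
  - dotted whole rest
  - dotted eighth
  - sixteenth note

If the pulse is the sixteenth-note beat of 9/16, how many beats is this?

One sixteenth-note beat = 2 thirty-second notes.
In thirty-second notes: eighth = 4; sixteenth rest = 2; dotted whole rest = 48; dotted eighth = 6; sixteenth note = 2.
Total: 4 + 2 + 48 + 6 + 2 = 62.
62 ÷ 2 = 31 beats.

31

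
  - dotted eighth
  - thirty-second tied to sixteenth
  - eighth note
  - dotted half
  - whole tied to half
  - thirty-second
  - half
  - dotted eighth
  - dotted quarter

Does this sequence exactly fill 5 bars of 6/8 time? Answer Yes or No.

One bar of 6/8 = 24 thirty-second notes, so 5 bars = 120.
In thirty-second notes: dotted eighth = 6; thirty-second tied to sixteenth (thirty-second + sixteenth) = 3; eighth note = 4; dotted half = 24; whole tied to half (whole + half) = 48; thirty-second = 1; half = 16; dotted eighth = 6; dotted quarter = 12.
Total: 6 + 3 + 4 + 24 + 48 + 1 + 16 + 6 + 12 = 120.
120 equals 120, so the answer is Yes.

Yes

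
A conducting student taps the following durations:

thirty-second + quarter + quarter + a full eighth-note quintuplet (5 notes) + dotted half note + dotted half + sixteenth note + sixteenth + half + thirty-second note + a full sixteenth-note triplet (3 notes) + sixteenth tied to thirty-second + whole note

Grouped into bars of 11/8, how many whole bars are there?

One bar of 11/8 = 44 thirty-second notes.
In thirty-second notes: thirty-second = 1; quarter = 8; quarter = 8; a full eighth-note quintuplet (5 notes) (five quintuplet eighths span one half) = 16; dotted half note = 24; dotted half = 24; sixteenth note = 2; sixteenth = 2; half = 16; thirty-second note = 1; a full sixteenth-note triplet (3 notes) (three triplet sixteenths span one eighth) = 4; sixteenth tied to thirty-second (sixteenth + thirty-second) = 3; whole note = 32.
Total: 1 + 8 + 8 + 16 + 24 + 24 + 2 + 2 + 16 + 1 + 4 + 3 + 32 = 141.
141 ÷ 44 = 3 complete bars with 9 left over.

3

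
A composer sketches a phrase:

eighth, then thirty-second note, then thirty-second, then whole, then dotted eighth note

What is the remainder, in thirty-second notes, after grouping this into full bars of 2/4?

One bar of 2/4 = 16 thirty-second notes.
Each duration in thirty-second notes: eighth = 4; thirty-second note = 1; thirty-second = 1; whole = 32; dotted eighth note = 6.
Total: 4 + 1 + 1 + 32 + 6 = 44.
44 ÷ 16 = 2 complete bars with 12 thirty-second notes remaining.

12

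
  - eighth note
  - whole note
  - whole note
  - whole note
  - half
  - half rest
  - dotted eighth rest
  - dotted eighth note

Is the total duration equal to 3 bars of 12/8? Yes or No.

One bar of 12/8 = 24 sixteenth notes, so 3 bars = 72.
Express everything in sixteenth notes: eighth note = 2; whole note = 16; whole note = 16; whole note = 16; half = 8; half rest = 8; dotted eighth rest = 3; dotted eighth note = 3.
Total: 2 + 16 + 16 + 16 + 8 + 8 + 3 + 3 = 72.
72 equals 72, so the answer is Yes.

Yes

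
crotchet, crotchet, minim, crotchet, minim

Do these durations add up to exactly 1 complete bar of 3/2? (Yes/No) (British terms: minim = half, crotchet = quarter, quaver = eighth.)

One bar of 3/2 = 6 quarter notes.
Convert each value to quarter notes: crotchet = 1; crotchet = 1; minim = 2; crotchet = 1; minim = 2.
Sum: 1 + 1 + 2 + 1 + 2 = 7.
7 exceeds 6, so the answer is No.

No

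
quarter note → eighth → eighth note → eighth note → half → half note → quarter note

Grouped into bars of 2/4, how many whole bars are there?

3

One bar of 2/4 = 4 eighth notes.
Each duration in eighth notes: quarter note = 2; eighth = 1; eighth note = 1; eighth note = 1; half = 4; half note = 4; quarter note = 2.
Altogether 2 + 1 + 1 + 1 + 4 + 4 + 2 = 15.
15 ÷ 4 = 3 complete bars with 3 left over.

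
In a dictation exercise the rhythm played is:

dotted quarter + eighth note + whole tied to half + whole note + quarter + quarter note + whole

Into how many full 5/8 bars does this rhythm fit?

One bar of 5/8 = 5 eighth notes.
Express everything in eighth notes: dotted quarter = 3; eighth note = 1; whole tied to half (whole + half) = 12; whole note = 8; quarter = 2; quarter note = 2; whole = 8.
Sum: 3 + 1 + 12 + 8 + 2 + 2 + 8 = 36.
36 ÷ 5 = 7 complete bars with 1 left over.

7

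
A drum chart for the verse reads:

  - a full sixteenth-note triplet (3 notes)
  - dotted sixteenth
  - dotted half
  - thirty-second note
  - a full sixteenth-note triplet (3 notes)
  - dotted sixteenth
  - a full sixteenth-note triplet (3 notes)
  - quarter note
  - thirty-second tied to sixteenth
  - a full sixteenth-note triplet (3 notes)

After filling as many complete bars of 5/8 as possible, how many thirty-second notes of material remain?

One bar of 5/8 = 20 thirty-second notes.
Each duration in thirty-second notes: a full sixteenth-note triplet (3 notes) (three triplet sixteenths span one eighth) = 4; dotted sixteenth = 3; dotted half = 24; thirty-second note = 1; a full sixteenth-note triplet (3 notes) (three triplet sixteenths span one eighth) = 4; dotted sixteenth = 3; a full sixteenth-note triplet (3 notes) (three triplet sixteenths span one eighth) = 4; quarter note = 8; thirty-second tied to sixteenth (thirty-second + sixteenth) = 3; a full sixteenth-note triplet (3 notes) (three triplet sixteenths span one eighth) = 4.
Sum: 4 + 3 + 24 + 1 + 4 + 3 + 4 + 8 + 3 + 4 = 58.
58 ÷ 20 = 2 complete bars with 18 thirty-second notes remaining.

18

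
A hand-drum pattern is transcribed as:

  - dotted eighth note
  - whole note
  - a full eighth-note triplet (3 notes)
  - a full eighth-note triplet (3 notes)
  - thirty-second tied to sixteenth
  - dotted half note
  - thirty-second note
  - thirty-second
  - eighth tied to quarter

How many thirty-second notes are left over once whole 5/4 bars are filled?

15

One bar of 5/4 = 40 thirty-second notes.
Each duration in thirty-second notes: dotted eighth note = 6; whole note = 32; a full eighth-note triplet (3 notes) (three triplet eighths span one quarter) = 8; a full eighth-note triplet (3 notes) (three triplet eighths span one quarter) = 8; thirty-second tied to sixteenth (thirty-second + sixteenth) = 3; dotted half note = 24; thirty-second note = 1; thirty-second = 1; eighth tied to quarter (eighth + quarter) = 12.
Adding: 6 + 32 + 8 + 8 + 3 + 24 + 1 + 1 + 12 = 95.
95 ÷ 40 = 2 complete bars with 15 thirty-second notes remaining.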